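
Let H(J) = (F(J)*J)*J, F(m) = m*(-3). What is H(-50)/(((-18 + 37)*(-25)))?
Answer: -15000/19 ≈ -789.47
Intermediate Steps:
F(m) = -3*m
H(J) = -3*J³ (H(J) = ((-3*J)*J)*J = (-3*J²)*J = -3*J³)
H(-50)/(((-18 + 37)*(-25))) = (-3*(-50)³)/(((-18 + 37)*(-25))) = (-3*(-125000))/((19*(-25))) = 375000/(-475) = 375000*(-1/475) = -15000/19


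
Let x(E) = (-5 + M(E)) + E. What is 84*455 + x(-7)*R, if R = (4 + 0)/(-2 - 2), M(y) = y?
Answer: 38239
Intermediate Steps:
x(E) = -5 + 2*E (x(E) = (-5 + E) + E = -5 + 2*E)
R = -1 (R = 4/(-4) = 4*(-¼) = -1)
84*455 + x(-7)*R = 84*455 + (-5 + 2*(-7))*(-1) = 38220 + (-5 - 14)*(-1) = 38220 - 19*(-1) = 38220 + 19 = 38239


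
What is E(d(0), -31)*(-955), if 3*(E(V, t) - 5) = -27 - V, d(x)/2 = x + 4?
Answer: 19100/3 ≈ 6366.7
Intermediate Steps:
d(x) = 8 + 2*x (d(x) = 2*(x + 4) = 2*(4 + x) = 8 + 2*x)
E(V, t) = -4 - V/3 (E(V, t) = 5 + (-27 - V)/3 = 5 + (-9 - V/3) = -4 - V/3)
E(d(0), -31)*(-955) = (-4 - (8 + 2*0)/3)*(-955) = (-4 - (8 + 0)/3)*(-955) = (-4 - ⅓*8)*(-955) = (-4 - 8/3)*(-955) = -20/3*(-955) = 19100/3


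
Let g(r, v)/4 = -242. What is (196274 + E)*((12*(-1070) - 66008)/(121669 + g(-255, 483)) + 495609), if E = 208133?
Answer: 3455971118404261/17243 ≈ 2.0043e+11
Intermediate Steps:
g(r, v) = -968 (g(r, v) = 4*(-242) = -968)
(196274 + E)*((12*(-1070) - 66008)/(121669 + g(-255, 483)) + 495609) = (196274 + 208133)*((12*(-1070) - 66008)/(121669 - 968) + 495609) = 404407*((-12840 - 66008)/120701 + 495609) = 404407*(-78848*1/120701 + 495609) = 404407*(-11264/17243 + 495609) = 404407*(8545774723/17243) = 3455971118404261/17243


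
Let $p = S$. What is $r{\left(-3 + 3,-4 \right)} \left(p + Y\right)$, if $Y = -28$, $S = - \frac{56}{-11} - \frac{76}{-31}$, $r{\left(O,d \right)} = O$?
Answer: $0$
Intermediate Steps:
$S = \frac{2572}{341}$ ($S = \left(-56\right) \left(- \frac{1}{11}\right) - - \frac{76}{31} = \frac{56}{11} + \frac{76}{31} = \frac{2572}{341} \approx 7.5425$)
$p = \frac{2572}{341} \approx 7.5425$
$r{\left(-3 + 3,-4 \right)} \left(p + Y\right) = \left(-3 + 3\right) \left(\frac{2572}{341} - 28\right) = 0 \left(- \frac{6976}{341}\right) = 0$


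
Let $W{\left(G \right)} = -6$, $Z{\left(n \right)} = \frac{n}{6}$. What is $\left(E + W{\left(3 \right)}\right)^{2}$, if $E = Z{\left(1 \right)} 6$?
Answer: $25$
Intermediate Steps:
$Z{\left(n \right)} = \frac{n}{6}$ ($Z{\left(n \right)} = n \frac{1}{6} = \frac{n}{6}$)
$E = 1$ ($E = \frac{1}{6} \cdot 1 \cdot 6 = \frac{1}{6} \cdot 6 = 1$)
$\left(E + W{\left(3 \right)}\right)^{2} = \left(1 - 6\right)^{2} = \left(-5\right)^{2} = 25$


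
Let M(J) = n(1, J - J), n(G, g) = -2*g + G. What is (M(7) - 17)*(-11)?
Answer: 176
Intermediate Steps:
n(G, g) = G - 2*g
M(J) = 1 (M(J) = 1 - 2*(J - J) = 1 - 2*0 = 1 + 0 = 1)
(M(7) - 17)*(-11) = (1 - 17)*(-11) = -16*(-11) = 176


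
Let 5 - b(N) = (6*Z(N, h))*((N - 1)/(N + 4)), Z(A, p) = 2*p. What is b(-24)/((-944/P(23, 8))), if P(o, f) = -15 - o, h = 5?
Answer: -665/236 ≈ -2.8178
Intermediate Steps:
b(N) = 5 - 60*(-1 + N)/(4 + N) (b(N) = 5 - 6*(2*5)*(N - 1)/(N + 4) = 5 - 6*10*(-1 + N)/(4 + N) = 5 - 60*(-1 + N)/(4 + N))
b(-24)/((-944/P(23, 8))) = (5*(16 - 11*(-24))/(4 - 24))/((-944/(-15 - 1*23))) = (5*(16 + 264)/(-20))/((-944/(-15 - 23))) = (5*(-1/20)*280)/((-944/(-38))) = -70/((-944*(-1/38))) = -70/472/19 = -70*19/472 = -665/236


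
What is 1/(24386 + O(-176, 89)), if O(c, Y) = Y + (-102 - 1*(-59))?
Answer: 1/24432 ≈ 4.0930e-5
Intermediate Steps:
O(c, Y) = -43 + Y (O(c, Y) = Y + (-102 + 59) = Y - 43 = -43 + Y)
1/(24386 + O(-176, 89)) = 1/(24386 + (-43 + 89)) = 1/(24386 + 46) = 1/24432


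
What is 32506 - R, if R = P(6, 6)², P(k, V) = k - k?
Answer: 32506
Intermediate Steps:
P(k, V) = 0
R = 0 (R = 0² = 0)
32506 - R = 32506 - 1*0 = 32506 + 0 = 32506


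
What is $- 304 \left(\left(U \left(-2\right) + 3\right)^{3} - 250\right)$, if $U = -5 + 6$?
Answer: $75696$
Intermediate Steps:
$U = 1$
$- 304 \left(\left(U \left(-2\right) + 3\right)^{3} - 250\right) = - 304 \left(\left(1 \left(-2\right) + 3\right)^{3} - 250\right) = - 304 \left(\left(-2 + 3\right)^{3} - 250\right) = - 304 \left(1^{3} - 250\right) = - 304 \left(1 - 250\right) = \left(-304\right) \left(-249\right) = 75696$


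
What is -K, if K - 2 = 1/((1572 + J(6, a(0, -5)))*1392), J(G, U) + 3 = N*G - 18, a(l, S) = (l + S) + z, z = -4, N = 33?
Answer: -4869217/2434608 ≈ -2.0000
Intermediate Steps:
a(l, S) = -4 + S + l (a(l, S) = (l + S) - 4 = (S + l) - 4 = -4 + S + l)
J(G, U) = -21 + 33*G (J(G, U) = -3 + (33*G - 18) = -3 + (-18 + 33*G) = -21 + 33*G)
K = 4869217/2434608 (K = 2 + 1/((1572 + (-21 + 33*6))*1392) = 2 + 1/((1572 + (-21 + 198))*1392) = 2 + 1/((1572 + 177)*1392) = 2 + 1/(1749*1392) = 2 + 1/2434608 = 4869217/2434608 ≈ 2.0000)
-K = -1*4869217/2434608 = -4869217/2434608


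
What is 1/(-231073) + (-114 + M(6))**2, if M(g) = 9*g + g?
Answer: 673808867/231073 ≈ 2916.0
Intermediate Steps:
M(g) = 10*g
1/(-231073) + (-114 + M(6))**2 = 1/(-231073) + (-114 + 10*6)**2 = -1/231073 + (-114 + 60)**2 = -1/231073 + (-54)**2 = -1/231073 + 2916 = 673808867/231073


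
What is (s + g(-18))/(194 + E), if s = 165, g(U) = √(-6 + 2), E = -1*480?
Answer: -15/26 - I/143 ≈ -0.57692 - 0.006993*I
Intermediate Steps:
E = -480
g(U) = 2*I (g(U) = √(-4) = 2*I)
(s + g(-18))/(194 + E) = (165 + 2*I)/(194 - 480) = (165 + 2*I)/(-286) = (165 + 2*I)*(-1/286) = -15/26 - I/143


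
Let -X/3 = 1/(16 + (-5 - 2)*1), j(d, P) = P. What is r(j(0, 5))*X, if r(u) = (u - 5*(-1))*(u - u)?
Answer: 0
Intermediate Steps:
r(u) = 0 (r(u) = (u + 5)*0 = (5 + u)*0 = 0)
X = -⅓ (X = -3/(16 + (-5 - 2)*1) = -3/(16 - 7*1) = -3/(16 - 7) = -3/9 = -3*⅑ = -⅓ ≈ -0.33333)
r(j(0, 5))*X = 0*(-⅓) = 0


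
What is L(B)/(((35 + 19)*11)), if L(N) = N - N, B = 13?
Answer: 0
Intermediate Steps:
L(N) = 0
L(B)/(((35 + 19)*11)) = 0/(((35 + 19)*11)) = 0/((54*11)) = 0/594 = 0*(1/594) = 0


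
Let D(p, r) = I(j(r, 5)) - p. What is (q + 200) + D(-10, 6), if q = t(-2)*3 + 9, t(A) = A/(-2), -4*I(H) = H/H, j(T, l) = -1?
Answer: 887/4 ≈ 221.75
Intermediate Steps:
I(H) = -¼ (I(H) = -H/(4*H) = -¼*1 = -¼)
t(A) = -A/2 (t(A) = A*(-½) = -A/2)
q = 12 (q = -½*(-2)*3 + 9 = 1*3 + 9 = 3 + 9 = 12)
D(p, r) = -¼ - p
(q + 200) + D(-10, 6) = (12 + 200) + (-¼ - 1*(-10)) = 212 + (-¼ + 10) = 212 + 39/4 = 887/4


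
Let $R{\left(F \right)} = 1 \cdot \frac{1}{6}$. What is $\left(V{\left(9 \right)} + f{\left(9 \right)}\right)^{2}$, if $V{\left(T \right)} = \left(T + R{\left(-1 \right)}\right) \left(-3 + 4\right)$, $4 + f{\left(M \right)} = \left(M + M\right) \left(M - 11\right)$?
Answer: $\frac{34225}{36} \approx 950.69$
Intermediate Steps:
$R{\left(F \right)} = \frac{1}{6}$ ($R{\left(F \right)} = 1 \cdot \frac{1}{6} = \frac{1}{6}$)
$f{\left(M \right)} = -4 + 2 M \left(-11 + M\right)$ ($f{\left(M \right)} = -4 + \left(M + M\right) \left(M - 11\right) = -4 + 2 M \left(-11 + M\right)$)
$V{\left(T \right)} = \frac{1}{6} + T$ ($V{\left(T \right)} = \left(T + \frac{1}{6}\right) \left(-3 + 4\right) = \left(\frac{1}{6} + T\right) 1 = \frac{1}{6} + T$)
$\left(V{\left(9 \right)} + f{\left(9 \right)}\right)^{2} = \left(\left(\frac{1}{6} + 9\right) - \left(202 - 162\right)\right)^{2} = \left(\frac{55}{6} - 40\right)^{2} = \left(- \frac{185}{6}\right)^{2} = \frac{34225}{36}$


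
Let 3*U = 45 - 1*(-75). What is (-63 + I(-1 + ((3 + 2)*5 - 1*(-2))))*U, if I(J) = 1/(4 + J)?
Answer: -7556/3 ≈ -2518.7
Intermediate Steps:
U = 40 (U = (45 - 1*(-75))/3 = (45 + 75)/3 = (⅓)*120 = 40)
(-63 + I(-1 + ((3 + 2)*5 - 1*(-2))))*U = (-63 + 1/(4 + (-1 + ((3 + 2)*5 - 1*(-2)))))*40 = (-63 + 1/(4 + (-1 + (5*5 + 2))))*40 = (-63 + 1/(4 + (-1 + (25 + 2))))*40 = (-63 + 1/(4 + (-1 + 27)))*40 = (-63 + 1/(4 + 26))*40 = (-63 + 1/30)*40 = -1889/30*40 = -7556/3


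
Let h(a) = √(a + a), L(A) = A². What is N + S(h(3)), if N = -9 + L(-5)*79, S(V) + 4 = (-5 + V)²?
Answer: 1993 - 10*√6 ≈ 1968.5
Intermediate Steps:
h(a) = √2*√a (h(a) = √(2*a) = √2*√a)
S(V) = -4 + (-5 + V)²
N = 1966 (N = -9 + (-5)²*79 = -9 + 25*79 = -9 + 1975 = 1966)
N + S(h(3)) = 1966 + (-4 + (-5 + √2*√3)²) = 1966 + (-4 + (-5 + √6)²) = 1962 + (-5 + √6)²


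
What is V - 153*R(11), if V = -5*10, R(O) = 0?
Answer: -50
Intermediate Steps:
V = -50
V - 153*R(11) = -50 - 153*0 = -50 + 0 = -50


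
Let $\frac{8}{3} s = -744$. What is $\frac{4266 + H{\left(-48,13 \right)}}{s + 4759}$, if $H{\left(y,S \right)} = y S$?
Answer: $\frac{1821}{2240} \approx 0.81295$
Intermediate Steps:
$s = -279$ ($s = \frac{3}{8} \left(-744\right) = -279$)
$H{\left(y,S \right)} = S y$
$\frac{4266 + H{\left(-48,13 \right)}}{s + 4759} = \frac{4266 + 13 \left(-48\right)}{-279 + 4759} = \frac{4266 - 624}{4480} = 3642 \cdot \frac{1}{4480} = \frac{1821}{2240}$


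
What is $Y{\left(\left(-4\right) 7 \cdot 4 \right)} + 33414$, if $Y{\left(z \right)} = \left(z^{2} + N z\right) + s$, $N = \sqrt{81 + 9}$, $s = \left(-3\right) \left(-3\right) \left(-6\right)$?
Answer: $45904 - 336 \sqrt{10} \approx 44842.0$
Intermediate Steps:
$s = -54$ ($s = 9 \left(-6\right) = -54$)
$N = 3 \sqrt{10}$ ($N = \sqrt{90} = 3 \sqrt{10} \approx 9.4868$)
$Y{\left(z \right)} = -54 + z^{2} + 3 z \sqrt{10}$ ($Y{\left(z \right)} = \left(z^{2} + 3 \sqrt{10} z\right) - 54 = \left(z^{2} + 3 z \sqrt{10}\right) - 54 = -54 + z^{2} + 3 z \sqrt{10}$)
$Y{\left(\left(-4\right) 7 \cdot 4 \right)} + 33414 = \left(-54 + \left(\left(-4\right) 7 \cdot 4\right)^{2} + 3 \left(-4\right) 7 \cdot 4 \sqrt{10}\right) + 33414 = \left(-54 + \left(\left(-28\right) 4\right)^{2} + 3 \left(\left(-28\right) 4\right) \sqrt{10}\right) + 33414 = \left(-54 + \left(-112\right)^{2} + 3 \left(-112\right) \sqrt{10}\right) + 33414 = \left(-54 + 12544 - 336 \sqrt{10}\right) + 33414 = \left(12490 - 336 \sqrt{10}\right) + 33414 = 45904 - 336 \sqrt{10}$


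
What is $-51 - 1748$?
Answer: $-1799$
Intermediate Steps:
$-51 - 1748 = -1799$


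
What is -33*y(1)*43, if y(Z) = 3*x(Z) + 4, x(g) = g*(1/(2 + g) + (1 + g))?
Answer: -15609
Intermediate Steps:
x(g) = g*(1 + g + 1/(2 + g))
y(Z) = 4 + 3*Z*(3 + Z² + 3*Z)/(2 + Z) (y(Z) = 3*(Z*(3 + Z² + 3*Z)/(2 + Z)) + 4 = 3*Z*(3 + Z² + 3*Z)/(2 + Z) + 4 = 4 + 3*Z*(3 + Z² + 3*Z)/(2 + Z))
-33*y(1)*43 = -33*(8 + 3*1³ + 9*1² + 13*1)/(2 + 1)*43 = -33*(8 + 3*1 + 9*1 + 13)/3*43 = -11*(8 + 3 + 9 + 13)*43 = -11*33*43 = -33*11*43 = -363*43 = -15609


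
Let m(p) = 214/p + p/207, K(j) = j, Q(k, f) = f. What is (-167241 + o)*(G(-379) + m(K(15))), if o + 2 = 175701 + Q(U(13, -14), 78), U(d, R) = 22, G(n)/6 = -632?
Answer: -3708303016/115 ≈ -3.2246e+7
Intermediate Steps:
G(n) = -3792 (G(n) = 6*(-632) = -3792)
o = 175777 (o = -2 + (175701 + 78) = -2 + 175779 = 175777)
m(p) = 214/p + p/207 (m(p) = 214/p + p*(1/207) = 214/p + p/207)
(-167241 + o)*(G(-379) + m(K(15))) = (-167241 + 175777)*(-3792 + (214/15 + (1/207)*15)) = 8536*(-3792 + (214*(1/15) + 5/69)) = 8536*(-3792 + (214/15 + 5/69)) = 8536*(-3792 + 1649/115) = 8536*(-434431/115) = -3708303016/115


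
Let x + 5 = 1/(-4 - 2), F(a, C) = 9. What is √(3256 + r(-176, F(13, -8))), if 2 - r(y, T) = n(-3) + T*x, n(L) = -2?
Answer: √13226/2 ≈ 57.502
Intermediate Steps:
x = -31/6 (x = -5 + 1/(-4 - 2) = -5 + 1/(-6) = -5 - ⅙ = -31/6 ≈ -5.1667)
r(y, T) = 4 + 31*T/6 (r(y, T) = 2 - (-2 + T*(-31/6)) = 2 - (-2 - 31*T/6) = 2 + (2 + 31*T/6) = 4 + 31*T/6)
√(3256 + r(-176, F(13, -8))) = √(3256 + (4 + (31/6)*9)) = √(3256 + (4 + 93/2)) = √(3256 + 101/2) = √(6613/2) = √13226/2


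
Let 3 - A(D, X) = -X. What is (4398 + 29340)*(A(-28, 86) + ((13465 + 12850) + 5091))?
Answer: 1062578310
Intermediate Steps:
A(D, X) = 3 + X (A(D, X) = 3 - (-1)*X = 3 + X)
(4398 + 29340)*(A(-28, 86) + ((13465 + 12850) + 5091)) = (4398 + 29340)*((3 + 86) + ((13465 + 12850) + 5091)) = 33738*(89 + (26315 + 5091)) = 33738*(89 + 31406) = 33738*31495 = 1062578310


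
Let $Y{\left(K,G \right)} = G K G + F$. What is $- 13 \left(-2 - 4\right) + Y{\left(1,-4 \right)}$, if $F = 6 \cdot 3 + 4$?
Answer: $116$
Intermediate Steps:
$F = 22$ ($F = 18 + 4 = 22$)
$Y{\left(K,G \right)} = 22 + K G^{2}$ ($Y{\left(K,G \right)} = G K G + 22 = K G^{2} + 22 = 22 + K G^{2}$)
$- 13 \left(-2 - 4\right) + Y{\left(1,-4 \right)} = - 13 \left(-2 - 4\right) + \left(22 + 1 \left(-4\right)^{2}\right) = \left(-13\right) \left(-6\right) + \left(22 + 1 \cdot 16\right) = 78 + \left(22 + 16\right) = 78 + 38 = 116$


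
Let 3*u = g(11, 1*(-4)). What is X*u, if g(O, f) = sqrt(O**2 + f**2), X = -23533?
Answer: -23533*sqrt(137)/3 ≈ -91816.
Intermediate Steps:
u = sqrt(137)/3 (u = sqrt(11**2 + (1*(-4))**2)/3 = sqrt(121 + (-4)**2)/3 = sqrt(121 + 16)/3 = sqrt(137)/3 ≈ 3.9016)
X*u = -23533*sqrt(137)/3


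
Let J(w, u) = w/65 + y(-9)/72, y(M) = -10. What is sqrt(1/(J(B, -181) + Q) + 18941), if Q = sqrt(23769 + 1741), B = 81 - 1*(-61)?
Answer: sqrt(90672907 + 44321940*sqrt(25510))/sqrt(4787 + 2340*sqrt(25510)) ≈ 137.63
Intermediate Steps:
B = 142 (B = 81 + 61 = 142)
Q = sqrt(25510) ≈ 159.72
J(w, u) = -5/36 + w/65 (J(w, u) = w/65 - 10/72 = w*(1/65) - 10*1/72 = w/65 - 5/36 = -5/36 + w/65)
sqrt(1/(J(B, -181) + Q) + 18941) = sqrt(1/((-5/36 + (1/65)*142) + sqrt(25510)) + 18941) = sqrt(1/((-5/36 + 142/65) + sqrt(25510)) + 18941) = sqrt(1/(4787/2340 + sqrt(25510)) + 18941) = sqrt(18941 + 1/(4787/2340 + sqrt(25510)))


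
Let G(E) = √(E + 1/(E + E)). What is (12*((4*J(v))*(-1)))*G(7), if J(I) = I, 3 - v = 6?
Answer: 216*√154/7 ≈ 382.93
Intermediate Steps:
v = -3 (v = 3 - 1*6 = 3 - 6 = -3)
G(E) = √(E + 1/(2*E))
(12*((4*J(v))*(-1)))*G(7) = (12*((4*(-3))*(-1)))*(√(2/7 + 4*7)/2) = (12*(-12*(-1)))*(√(2*(⅐) + 28)/2) = (12*12)*(√(2/7 + 28)/2) = 144*(√(198/7)/2) = 144*((3*√154/7)/2) = 144*(3*√154/14) = 216*√154/7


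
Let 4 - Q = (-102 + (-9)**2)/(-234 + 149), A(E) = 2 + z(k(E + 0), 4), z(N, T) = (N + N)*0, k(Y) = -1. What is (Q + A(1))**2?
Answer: 239121/7225 ≈ 33.096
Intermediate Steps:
z(N, T) = 0 (z(N, T) = (2*N)*0 = 0)
A(E) = 2 (A(E) = 2 + 0 = 2)
Q = 319/85 (Q = 4 - (-102 + (-9)**2)/(-234 + 149) = 4 - (-102 + 81)/(-85) = 4 - (-21)*(-1)/85 = 4 - 1*21/85 = 4 - 21/85 = 319/85 ≈ 3.7529)
(Q + A(1))**2 = (319/85 + 2)**2 = (489/85)**2 = 239121/7225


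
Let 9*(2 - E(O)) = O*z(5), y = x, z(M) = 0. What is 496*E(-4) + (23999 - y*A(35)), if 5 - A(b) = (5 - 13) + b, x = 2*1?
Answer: 25035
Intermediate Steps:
x = 2
y = 2
A(b) = 13 - b (A(b) = 5 - ((5 - 13) + b) = 5 - (-8 + b) = 5 + (8 - b) = 13 - b)
E(O) = 2 (E(O) = 2 - O*0/9 = 2 - ⅑*0 = 2 + 0 = 2)
496*E(-4) + (23999 - y*A(35)) = 496*2 + (23999 - 2*(13 - 1*35)) = 992 + (23999 - 2*(13 - 35)) = 992 + (23999 - 2*(-22)) = 992 + (23999 - 1*(-44)) = 992 + (23999 + 44) = 992 + 24043 = 25035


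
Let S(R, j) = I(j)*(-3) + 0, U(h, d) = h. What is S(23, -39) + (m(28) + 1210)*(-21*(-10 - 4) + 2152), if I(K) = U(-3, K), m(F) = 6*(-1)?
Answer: 2944993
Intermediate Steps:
m(F) = -6
I(K) = -3
S(R, j) = 9 (S(R, j) = -3*(-3) + 0 = 9 + 0 = 9)
S(23, -39) + (m(28) + 1210)*(-21*(-10 - 4) + 2152) = 9 + (-6 + 1210)*(-21*(-10 - 4) + 2152) = 9 + 1204*(-21*(-14) + 2152) = 9 + 1204*(294 + 2152) = 9 + 1204*2446 = 9 + 2944984 = 2944993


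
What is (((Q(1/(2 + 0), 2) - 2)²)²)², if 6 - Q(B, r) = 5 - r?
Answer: 1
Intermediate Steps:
Q(B, r) = 1 + r (Q(B, r) = 6 - (5 - r) = 6 + (-5 + r) = 1 + r)
(((Q(1/(2 + 0), 2) - 2)²)²)² = ((((1 + 2) - 2)²)²)² = (((3 - 2)²)²)² = ((1²)²)² = (1²)² = 1² = 1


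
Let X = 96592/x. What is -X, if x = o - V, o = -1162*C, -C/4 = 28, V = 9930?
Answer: -48296/60107 ≈ -0.80350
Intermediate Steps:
C = -112 (C = -4*28 = -112)
o = 130144 (o = -1162*(-112) = 130144)
x = 120214 (x = 130144 - 1*9930 = 130144 - 9930 = 120214)
X = 48296/60107 (X = 96592/120214 = 96592*(1/120214) = 48296/60107 ≈ 0.80350)
-X = -1*48296/60107 = -48296/60107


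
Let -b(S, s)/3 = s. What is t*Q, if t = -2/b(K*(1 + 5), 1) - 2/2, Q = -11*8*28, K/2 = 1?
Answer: 2464/3 ≈ 821.33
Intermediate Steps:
K = 2 (K = 2*1 = 2)
Q = -2464 (Q = -88*28 = -2464)
b(S, s) = -3*s
t = -1/3 (t = -2/((-3*1)) - 2/2 = -2/(-3) - 2*1/2 = -2*(-1/3) - 1 = 2/3 - 1 = -1/3 ≈ -0.33333)
t*Q = -1/3*(-2464) = 2464/3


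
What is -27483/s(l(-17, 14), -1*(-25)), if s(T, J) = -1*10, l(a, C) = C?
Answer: 27483/10 ≈ 2748.3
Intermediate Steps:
s(T, J) = -10
-27483/s(l(-17, 14), -1*(-25)) = -27483/(-10) = -27483*(-⅒) = 27483/10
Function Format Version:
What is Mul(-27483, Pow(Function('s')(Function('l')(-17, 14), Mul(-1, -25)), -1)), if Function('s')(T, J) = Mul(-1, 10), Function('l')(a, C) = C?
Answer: Rational(27483, 10) ≈ 2748.3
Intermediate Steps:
Function('s')(T, J) = -10
Mul(-27483, Pow(Function('s')(Function('l')(-17, 14), Mul(-1, -25)), -1)) = Mul(-27483, Pow(-10, -1)) = Mul(-27483, Rational(-1, 10)) = Rational(27483, 10)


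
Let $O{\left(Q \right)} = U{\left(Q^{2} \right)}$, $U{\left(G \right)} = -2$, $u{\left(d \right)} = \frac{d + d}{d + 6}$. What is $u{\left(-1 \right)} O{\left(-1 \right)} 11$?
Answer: $\frac{44}{5} \approx 8.8$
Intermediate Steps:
$u{\left(d \right)} = \frac{2 d}{6 + d}$
$O{\left(Q \right)} = -2$
$u{\left(-1 \right)} O{\left(-1 \right)} 11 = 2 \left(-1\right) \frac{1}{6 - 1} \left(-2\right) 11 = 2 \left(-1\right) \frac{1}{5} \left(-2\right) 11 = \left(- \frac{2}{5}\right) \left(-2\right) 11 = \frac{4}{5} \cdot 11 = \frac{44}{5}$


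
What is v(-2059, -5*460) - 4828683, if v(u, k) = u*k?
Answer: -92983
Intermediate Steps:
v(u, k) = k*u
v(-2059, -5*460) - 4828683 = -5*460*(-2059) - 4828683 = -2300*(-2059) - 4828683 = 4735700 - 4828683 = -92983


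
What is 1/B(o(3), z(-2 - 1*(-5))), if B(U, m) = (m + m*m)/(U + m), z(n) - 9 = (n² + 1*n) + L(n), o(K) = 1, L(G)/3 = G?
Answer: 1/30 ≈ 0.033333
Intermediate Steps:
L(G) = 3*G
z(n) = 9 + n² + 4*n (z(n) = 9 + ((n² + 1*n) + 3*n) = 9 + ((n² + n) + 3*n) = 9 + ((n + n²) + 3*n) = 9 + (n² + 4*n) = 9 + n² + 4*n)
B(U, m) = (m + m²)/(U + m)
1/B(o(3), z(-2 - 1*(-5))) = 1/((9 + (-2 - 1*(-5))² + 4*(-2 - 1*(-5)))*(1 + (9 + (-2 - 1*(-5))² + 4*(-2 - 1*(-5))))/(1 + (9 + (-2 - 1*(-5))² + 4*(-2 - 1*(-5))))) = 1/((9 + (-2 + 5)² + 4*(-2 + 5))*(1 + (9 + (-2 + 5)² + 4*(-2 + 5)))/(1 + (9 + (-2 + 5)² + 4*(-2 + 5)))) = 1/((9 + 3² + 4*3)*(1 + (9 + 3² + 4*3))/(1 + (9 + 3² + 4*3))) = 1/((9 + 9 + 12)*(1 + (9 + 9 + 12))/(1 + (9 + 9 + 12))) = 1/(30*(1 + 30)/(1 + 30)) = 1/(30*31/31) = 1/(30*(1/31)*31) = 1/30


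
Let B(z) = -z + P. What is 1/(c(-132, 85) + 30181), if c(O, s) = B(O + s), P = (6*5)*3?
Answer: 1/30318 ≈ 3.2984e-5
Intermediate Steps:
P = 90 (P = 30*3 = 90)
B(z) = 90 - z (B(z) = -z + 90 = 90 - z)
c(O, s) = 90 - O - s (c(O, s) = 90 - (O + s) = 90 + (-O - s) = 90 - O - s)
1/(c(-132, 85) + 30181) = 1/((90 - 1*(-132) - 1*85) + 30181) = 1/((90 + 132 - 85) + 30181) = 1/(137 + 30181) = 1/30318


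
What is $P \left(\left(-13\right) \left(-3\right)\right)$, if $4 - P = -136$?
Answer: $5460$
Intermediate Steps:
$P = 140$ ($P = 4 - -136 = 4 + 136 = 140$)
$P \left(\left(-13\right) \left(-3\right)\right) = 140 \left(\left(-13\right) \left(-3\right)\right) = 140 \cdot 39 = 5460$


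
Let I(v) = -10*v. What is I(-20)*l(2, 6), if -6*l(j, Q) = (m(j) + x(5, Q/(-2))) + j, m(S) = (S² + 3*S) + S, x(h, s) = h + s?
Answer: -1600/3 ≈ -533.33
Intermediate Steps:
m(S) = S² + 4*S
l(j, Q) = -⅚ - j/6 + Q/12 - j*(4 + j)/6 (l(j, Q) = -((j*(4 + j) + (5 + Q/(-2))) + j)/6 = -((j*(4 + j) + (5 + Q*(-½))) + j)/6 = -((j*(4 + j) + (5 - Q/2)) + j)/6 = -((5 - Q/2 + j*(4 + j)) + j)/6 = -(5 + j - Q/2 + j*(4 + j))/6 = -⅚ - j/6 + Q/12 - j*(4 + j)/6)
I(-20)*l(2, 6) = (-10*(-20))*(-⅚ - ⅚*2 - ⅙*2² + (1/12)*6) = 200*(-⅚ - 5/3 - ⅙*4 + ½) = 200*(-⅚ - 5/3 - ⅔ + ½) = 200*(-8/3) = -1600/3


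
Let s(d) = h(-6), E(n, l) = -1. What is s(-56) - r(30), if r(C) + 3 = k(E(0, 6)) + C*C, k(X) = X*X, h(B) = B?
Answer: -904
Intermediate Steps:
k(X) = X²
s(d) = -6
r(C) = -2 + C² (r(C) = -3 + ((-1)² + C*C) = -3 + (1 + C²) = -2 + C²)
s(-56) - r(30) = -6 - (-2 + 30²) = -6 - (-2 + 900) = -6 - 1*898 = -6 - 898 = -904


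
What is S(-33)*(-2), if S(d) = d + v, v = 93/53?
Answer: 3312/53 ≈ 62.491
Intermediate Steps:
v = 93/53 (v = 93*(1/53) = 93/53 ≈ 1.7547)
S(d) = 93/53 + d (S(d) = d + 93/53 = 93/53 + d)
S(-33)*(-2) = (93/53 - 33)*(-2) = -1656/53*(-2) = 3312/53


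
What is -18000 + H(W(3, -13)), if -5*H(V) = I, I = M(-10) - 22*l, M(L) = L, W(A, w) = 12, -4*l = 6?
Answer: -90023/5 ≈ -18005.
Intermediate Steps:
l = -3/2 (l = -1/4*6 = -3/2 ≈ -1.5000)
I = 23 (I = -10 - 22*(-3/2) = -10 + 33 = 23)
H(V) = -23/5 (H(V) = -1/5*23 = -23/5)
-18000 + H(W(3, -13)) = -18000 - 23/5 = -90023/5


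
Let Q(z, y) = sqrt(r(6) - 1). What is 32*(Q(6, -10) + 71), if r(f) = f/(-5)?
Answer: 2272 + 32*I*sqrt(55)/5 ≈ 2272.0 + 47.464*I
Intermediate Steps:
r(f) = -f/5 (r(f) = f*(-1/5) = -f/5)
Q(z, y) = I*sqrt(55)/5 (Q(z, y) = sqrt(-1/5*6 - 1) = sqrt(-6/5 - 1) = sqrt(-11/5) = I*sqrt(55)/5)
32*(Q(6, -10) + 71) = 32*(I*sqrt(55)/5 + 71) = 32*(71 + I*sqrt(55)/5) = 2272 + 32*I*sqrt(55)/5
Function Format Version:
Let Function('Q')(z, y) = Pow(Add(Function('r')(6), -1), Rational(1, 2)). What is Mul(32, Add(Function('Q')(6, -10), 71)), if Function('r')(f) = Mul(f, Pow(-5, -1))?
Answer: Add(2272, Mul(Rational(32, 5), I, Pow(55, Rational(1, 2)))) ≈ Add(2272.0, Mul(47.464, I))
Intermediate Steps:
Function('r')(f) = Mul(Rational(-1, 5), f) (Function('r')(f) = Mul(f, Rational(-1, 5)) = Mul(Rational(-1, 5), f))
Function('Q')(z, y) = Mul(Rational(1, 5), I, Pow(55, Rational(1, 2))) (Function('Q')(z, y) = Pow(Add(Mul(Rational(-1, 5), 6), -1), Rational(1, 2)) = Pow(Add(Rational(-6, 5), -1), Rational(1, 2)) = Pow(Rational(-11, 5), Rational(1, 2)) = Mul(Rational(1, 5), I, Pow(55, Rational(1, 2))))
Mul(32, Add(Function('Q')(6, -10), 71)) = Mul(32, Add(Mul(Rational(1, 5), I, Pow(55, Rational(1, 2))), 71)) = Mul(32, Add(71, Mul(Rational(1, 5), I, Pow(55, Rational(1, 2))))) = Add(2272, Mul(Rational(32, 5), I, Pow(55, Rational(1, 2))))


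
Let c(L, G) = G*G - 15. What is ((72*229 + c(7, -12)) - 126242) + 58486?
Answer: -51139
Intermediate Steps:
c(L, G) = -15 + G**2 (c(L, G) = G**2 - 15 = -15 + G**2)
((72*229 + c(7, -12)) - 126242) + 58486 = ((72*229 + (-15 + (-12)**2)) - 126242) + 58486 = ((16488 + (-15 + 144)) - 126242) + 58486 = ((16488 + 129) - 126242) + 58486 = (16617 - 126242) + 58486 = -109625 + 58486 = -51139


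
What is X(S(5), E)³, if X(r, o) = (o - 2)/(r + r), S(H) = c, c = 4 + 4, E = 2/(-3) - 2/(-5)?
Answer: -4913/1728000 ≈ -0.0028432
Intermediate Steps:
E = -4/15 (E = 2*(-⅓) - 2*(-⅕) = -⅔ + ⅖ = -4/15 ≈ -0.26667)
c = 8
S(H) = 8
X(r, o) = (-2 + o)/(2*r) (X(r, o) = (-2 + o)/((2*r)) = (-2 + o)*(1/(2*r)) = (-2 + o)/(2*r))
X(S(5), E)³ = ((½)*(-2 - 4/15)/8)³ = ((½)*(⅛)*(-34/15))³ = (-17/120)³ = -4913/1728000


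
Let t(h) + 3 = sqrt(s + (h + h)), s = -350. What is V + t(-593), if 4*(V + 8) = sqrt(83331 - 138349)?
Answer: -11 + 16*I*sqrt(6) + I*sqrt(55018)/4 ≈ -11.0 + 97.832*I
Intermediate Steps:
t(h) = -3 + sqrt(-350 + 2*h) (t(h) = -3 + sqrt(-350 + (h + h)) = -3 + sqrt(-350 + 2*h))
V = -8 + I*sqrt(55018)/4 (V = -8 + sqrt(83331 - 138349)/4 = -8 + sqrt(-55018)/4 = -8 + (I*sqrt(55018))/4 = -8 + I*sqrt(55018)/4 ≈ -8.0 + 58.64*I)
V + t(-593) = (-8 + I*sqrt(55018)/4) + (-3 + sqrt(-350 + 2*(-593))) = (-8 + I*sqrt(55018)/4) + (-3 + sqrt(-350 - 1186)) = (-8 + I*sqrt(55018)/4) + (-3 + sqrt(-1536)) = (-8 + I*sqrt(55018)/4) + (-3 + 16*I*sqrt(6)) = -11 + 16*I*sqrt(6) + I*sqrt(55018)/4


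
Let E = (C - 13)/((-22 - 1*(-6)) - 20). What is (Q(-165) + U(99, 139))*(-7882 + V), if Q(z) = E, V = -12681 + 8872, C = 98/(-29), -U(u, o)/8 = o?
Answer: 1507428447/116 ≈ 1.2995e+7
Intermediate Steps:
U(u, o) = -8*o
C = -98/29 (C = 98*(-1/29) = -98/29 ≈ -3.3793)
E = 475/1044 (E = (-98/29 - 13)/((-22 - 1*(-6)) - 20) = -475/(29*((-22 + 6) - 20)) = -475/(29*(-16 - 20)) = -475/29/(-36) = -475/29*(-1/36) = 475/1044 ≈ 0.45498)
V = -3809
Q(z) = 475/1044
(Q(-165) + U(99, 139))*(-7882 + V) = (475/1044 - 8*139)*(-7882 - 3809) = (475/1044 - 1112)*(-11691) = -1160453/1044*(-11691) = 1507428447/116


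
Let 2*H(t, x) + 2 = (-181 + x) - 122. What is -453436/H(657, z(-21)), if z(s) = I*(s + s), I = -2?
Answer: 906872/221 ≈ 4103.5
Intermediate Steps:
z(s) = -4*s (z(s) = -2*(s + s) = -4*s)
H(t, x) = -305/2 + x/2 (H(t, x) = -1 + ((-181 + x) - 122)/2 = -1 + (-303 + x)/2 = -1 + (-303/2 + x/2) = -305/2 + x/2)
-453436/H(657, z(-21)) = -453436/(-305/2 + (-4*(-21))/2) = -453436/(-305/2 + (½)*84) = -453436/(-305/2 + 42) = -453436/(-221/2) = -453436*(-2/221) = 906872/221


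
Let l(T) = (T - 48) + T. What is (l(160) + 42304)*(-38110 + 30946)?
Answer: -305014464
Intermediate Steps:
l(T) = -48 + 2*T (l(T) = (-48 + T) + T = -48 + 2*T)
(l(160) + 42304)*(-38110 + 30946) = ((-48 + 2*160) + 42304)*(-38110 + 30946) = ((-48 + 320) + 42304)*(-7164) = (272 + 42304)*(-7164) = 42576*(-7164) = -305014464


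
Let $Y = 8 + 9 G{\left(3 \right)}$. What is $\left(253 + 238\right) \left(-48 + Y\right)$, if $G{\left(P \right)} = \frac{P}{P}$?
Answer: $-15221$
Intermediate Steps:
$G{\left(P \right)} = 1$
$Y = 17$ ($Y = 8 + 9 \cdot 1 = 8 + 9 = 17$)
$\left(253 + 238\right) \left(-48 + Y\right) = \left(253 + 238\right) \left(-48 + 17\right) = 491 \left(-31\right) = -15221$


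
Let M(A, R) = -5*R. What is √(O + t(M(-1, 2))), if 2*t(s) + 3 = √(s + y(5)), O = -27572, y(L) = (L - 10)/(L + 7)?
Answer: √(-992646 + 15*I*√15)/6 ≈ 0.0048591 + 166.05*I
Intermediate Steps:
y(L) = (-10 + L)/(7 + L)
t(s) = -3/2 + √(-5/12 + s)/2 (t(s) = -3/2 + √(s + (-10 + 5)/(7 + 5))/2 = -3/2 + √(s - 5/12)/2 = -3/2 + √(-5/12 + s)/2)
√(O + t(M(-1, 2))) = √(-27572 + (-3/2 + √(-15 + 36*(-5*2))/12)) = √(-27572 + (-3/2 + √(-15 + 36*(-10))/12)) = √(-27572 + (-3/2 + √(-15 - 360)/12)) = √(-27572 + (-3/2 + √(-375)/12)) = √(-27572 + (-3/2 + (5*I*√15)/12)) = √(-27572 + (-3/2 + 5*I*√15/12)) = √(-55147/2 + 5*I*√15/12)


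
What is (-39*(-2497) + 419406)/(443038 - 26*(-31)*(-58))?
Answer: 516789/396290 ≈ 1.3041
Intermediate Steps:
(-39*(-2497) + 419406)/(443038 - 26*(-31)*(-58)) = (97383 + 419406)/(443038 + 806*(-58)) = 516789/(443038 - 46748) = 516789/396290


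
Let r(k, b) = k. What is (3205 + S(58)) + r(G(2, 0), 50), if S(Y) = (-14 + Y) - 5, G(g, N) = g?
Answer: 3246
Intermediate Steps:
S(Y) = -19 + Y
(3205 + S(58)) + r(G(2, 0), 50) = (3205 + (-19 + 58)) + 2 = (3205 + 39) + 2 = 3244 + 2 = 3246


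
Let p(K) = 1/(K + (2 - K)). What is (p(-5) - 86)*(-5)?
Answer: 855/2 ≈ 427.50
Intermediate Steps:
p(K) = ½ (p(K) = 1/2 = ½)
(p(-5) - 86)*(-5) = (½ - 86)*(-5) = -171/2*(-5) = 855/2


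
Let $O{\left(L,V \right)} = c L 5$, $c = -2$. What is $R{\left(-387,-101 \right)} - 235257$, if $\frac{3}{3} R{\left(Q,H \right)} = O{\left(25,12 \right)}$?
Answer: $-235507$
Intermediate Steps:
$O{\left(L,V \right)} = - 10 L$ ($O{\left(L,V \right)} = - 2 L 5 = - 2 \cdot 5 L = - 10 L$)
$R{\left(Q,H \right)} = -250$ ($R{\left(Q,H \right)} = \left(-10\right) 25 = -250$)
$R{\left(-387,-101 \right)} - 235257 = -250 - 235257 = -235507$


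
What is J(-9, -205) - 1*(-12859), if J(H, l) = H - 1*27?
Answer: 12823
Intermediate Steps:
J(H, l) = -27 + H (J(H, l) = H - 27 = -27 + H)
J(-9, -205) - 1*(-12859) = (-27 - 9) - 1*(-12859) = -36 + 12859 = 12823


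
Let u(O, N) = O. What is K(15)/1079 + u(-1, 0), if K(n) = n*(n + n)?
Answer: -629/1079 ≈ -0.58295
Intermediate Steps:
K(n) = 2*n**2 (K(n) = n*(2*n) = 2*n**2)
K(15)/1079 + u(-1, 0) = (2*15**2)/1079 - 1 = (2*225)*(1/1079) - 1 = 450*(1/1079) - 1 = 450/1079 - 1 = -629/1079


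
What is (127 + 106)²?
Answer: 54289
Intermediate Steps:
(127 + 106)² = 233² = 54289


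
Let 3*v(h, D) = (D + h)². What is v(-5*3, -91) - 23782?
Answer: -60110/3 ≈ -20037.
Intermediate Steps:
v(h, D) = (D + h)²/3
v(-5*3, -91) - 23782 = (-91 - 5*3)²/3 - 23782 = (-91 - 15)²/3 - 23782 = (⅓)*(-106)² - 23782 = (⅓)*11236 - 23782 = 11236/3 - 23782 = -60110/3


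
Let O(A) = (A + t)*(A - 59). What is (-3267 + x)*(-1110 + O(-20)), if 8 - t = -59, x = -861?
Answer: 19909344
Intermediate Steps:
t = 67 (t = 8 - 1*(-59) = 8 + 59 = 67)
O(A) = (-59 + A)*(67 + A) (O(A) = (A + 67)*(A - 59) = (67 + A)*(-59 + A) = (-59 + A)*(67 + A))
(-3267 + x)*(-1110 + O(-20)) = (-3267 - 861)*(-1110 + (-3953 + (-20)² + 8*(-20))) = -4128*(-1110 + (-3953 + 400 - 160)) = -4128*(-1110 - 3713) = -4128*(-4823) = 19909344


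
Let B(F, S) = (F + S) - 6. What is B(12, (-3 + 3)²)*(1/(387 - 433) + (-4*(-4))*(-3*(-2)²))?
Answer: -26499/23 ≈ -1152.1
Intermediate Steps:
B(F, S) = -6 + F + S
B(12, (-3 + 3)²)*(1/(387 - 433) + (-4*(-4))*(-3*(-2)²)) = (-6 + 12 + (-3 + 3)²)*(1/(387 - 433) + (-4*(-4))*(-3*(-2)²)) = (-6 + 12 + 0²)*(1/(-46) + 16*(-3*4)) = (-6 + 12 + 0)*(-1/46 + 16*(-12)) = 6*(-1/46 - 192) = 6*(-8833/46) = -26499/23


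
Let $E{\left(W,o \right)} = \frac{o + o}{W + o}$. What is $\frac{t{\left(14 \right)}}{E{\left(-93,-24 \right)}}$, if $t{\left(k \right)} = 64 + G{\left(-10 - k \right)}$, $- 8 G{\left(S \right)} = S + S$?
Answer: $\frac{1365}{8} \approx 170.63$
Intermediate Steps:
$G{\left(S \right)} = - \frac{S}{4}$ ($G{\left(S \right)} = - \frac{S + S}{8} = - \frac{2 S}{8} = - \frac{S}{4}$)
$E{\left(W,o \right)} = \frac{2 o}{W + o}$
$t{\left(k \right)} = \frac{133}{2} + \frac{k}{4}$ ($t{\left(k \right)} = 64 - \frac{-10 - k}{4} = 64 + \left(\frac{5}{2} + \frac{k}{4}\right) = \frac{133}{2} + \frac{k}{4}$)
$\frac{t{\left(14 \right)}}{E{\left(-93,-24 \right)}} = \frac{\frac{133}{2} + \frac{1}{4} \cdot 14}{2 \left(-24\right) \frac{1}{-93 - 24}} = \frac{\frac{133}{2} + \frac{7}{2}}{2 \left(-24\right) \frac{1}{-117}} = \frac{70}{2 \left(-24\right) \left(- \frac{1}{117}\right)} = \frac{70}{\frac{16}{39}} = 70 \cdot \frac{39}{16} = \frac{1365}{8}$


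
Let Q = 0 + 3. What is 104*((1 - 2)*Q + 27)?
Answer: 2496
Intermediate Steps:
Q = 3
104*((1 - 2)*Q + 27) = 104*((1 - 2)*3 + 27) = 104*(-1*3 + 27) = 104*(-3 + 27) = 104*24 = 2496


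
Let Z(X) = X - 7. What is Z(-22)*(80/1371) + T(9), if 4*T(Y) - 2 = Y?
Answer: 5801/5484 ≈ 1.0578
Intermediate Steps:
T(Y) = ½ + Y/4
Z(X) = -7 + X
Z(-22)*(80/1371) + T(9) = (-7 - 22)*(80/1371) + (½ + (¼)*9) = -2320/1371 + (½ + 9/4) = -29*80/1371 + 11/4 = -2320/1371 + 11/4 = 5801/5484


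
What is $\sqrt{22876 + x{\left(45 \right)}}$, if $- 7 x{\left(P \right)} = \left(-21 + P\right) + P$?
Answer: $\frac{\sqrt{1120441}}{7} \approx 151.22$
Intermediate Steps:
$x{\left(P \right)} = 3 - \frac{2 P}{7}$ ($x{\left(P \right)} = - \frac{\left(-21 + P\right) + P}{7} = - \frac{-21 + 2 P}{7} = 3 - \frac{2 P}{7}$)
$\sqrt{22876 + x{\left(45 \right)}} = \sqrt{22876 + \left(3 - \frac{90}{7}\right)} = \sqrt{22876 - \frac{69}{7}} = \sqrt{\frac{160063}{7}} = \frac{\sqrt{1120441}}{7}$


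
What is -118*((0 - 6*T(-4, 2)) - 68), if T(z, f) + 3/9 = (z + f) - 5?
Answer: 2832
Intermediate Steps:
T(z, f) = -16/3 + f + z (T(z, f) = -⅓ + ((z + f) - 5) = -⅓ + ((f + z) - 5) = -⅓ + (-5 + f + z) = -16/3 + f + z)
-118*((0 - 6*T(-4, 2)) - 68) = -118*((0 - 6*(-16/3 + 2 - 4)) - 68) = -118*((0 - 6*(-22/3)) - 68) = -118*((0 + 44) - 68) = -118*(44 - 68) = -118*(-24) = 2832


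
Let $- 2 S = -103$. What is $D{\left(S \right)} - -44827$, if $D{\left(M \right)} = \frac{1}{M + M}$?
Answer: $\frac{4617182}{103} \approx 44827.0$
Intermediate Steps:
$S = \frac{103}{2}$ ($S = \left(- \frac{1}{2}\right) \left(-103\right) = \frac{103}{2} \approx 51.5$)
$D{\left(M \right)} = \frac{1}{2 M}$
$D{\left(S \right)} - -44827 = \frac{1}{2 \cdot \frac{103}{2}} - -44827 = \frac{1}{2} \cdot \frac{2}{103} + 44827 = \frac{1}{103} + 44827 = \frac{4617182}{103}$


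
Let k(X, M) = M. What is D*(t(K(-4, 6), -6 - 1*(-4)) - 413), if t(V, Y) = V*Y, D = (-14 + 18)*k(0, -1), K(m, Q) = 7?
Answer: 1708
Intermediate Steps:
D = -4 (D = (-14 + 18)*(-1) = 4*(-1) = -4)
D*(t(K(-4, 6), -6 - 1*(-4)) - 413) = -4*(7*(-6 - 1*(-4)) - 413) = -4*(7*(-6 + 4) - 413) = -4*(7*(-2) - 413) = -4*(-14 - 413) = -4*(-427) = 1708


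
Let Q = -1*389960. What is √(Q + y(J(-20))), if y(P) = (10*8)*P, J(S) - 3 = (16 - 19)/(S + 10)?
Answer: 8*I*√6089 ≈ 624.26*I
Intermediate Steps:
J(S) = 3 - 3/(10 + S) (J(S) = 3 + (16 - 19)/(S + 10) = 3 - 3/(10 + S))
y(P) = 80*P
Q = -389960
√(Q + y(J(-20))) = √(-389960 + 80*(3*(9 - 20)/(10 - 20))) = √(-389960 + 80*(3*(-11)/(-10))) = √(-389960 + 80*(3*(-⅒)*(-11))) = √(-389960 + 80*(33/10)) = √(-389960 + 264) = √(-389696) = 8*I*√6089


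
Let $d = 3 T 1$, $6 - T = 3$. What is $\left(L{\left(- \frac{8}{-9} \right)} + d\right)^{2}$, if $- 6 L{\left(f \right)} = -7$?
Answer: $\frac{3721}{36} \approx 103.36$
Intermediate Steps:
$L{\left(f \right)} = \frac{7}{6}$ ($L{\left(f \right)} = \left(- \frac{1}{6}\right) \left(-7\right) = \frac{7}{6}$)
$T = 3$ ($T = 6 - 3 = 3$)
$d = 9$ ($d = 3 \cdot 3 \cdot 1 = 9 \cdot 1 = 9$)
$\left(L{\left(- \frac{8}{-9} \right)} + d\right)^{2} = \left(\frac{7}{6} + 9\right)^{2} = \left(\frac{61}{6}\right)^{2} = \frac{3721}{36}$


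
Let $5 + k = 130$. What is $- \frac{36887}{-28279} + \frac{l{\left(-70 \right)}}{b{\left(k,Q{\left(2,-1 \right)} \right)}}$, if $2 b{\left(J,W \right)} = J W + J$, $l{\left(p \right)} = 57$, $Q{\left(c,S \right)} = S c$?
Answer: $\frac{1387069}{3534875} \approx 0.3924$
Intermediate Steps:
$k = 125$ ($k = -5 + 130 = 125$)
$b{\left(J,W \right)} = \frac{J}{2} + \frac{J W}{2}$ ($b{\left(J,W \right)} = \frac{J W + J}{2} = \frac{J + J W}{2} = \frac{J}{2} + \frac{J W}{2}$)
$- \frac{36887}{-28279} + \frac{l{\left(-70 \right)}}{b{\left(k,Q{\left(2,-1 \right)} \right)}} = - \frac{36887}{-28279} + \frac{57}{\frac{1}{2} \cdot 125 \left(1 - 2\right)} = \left(-36887\right) \left(- \frac{1}{28279}\right) + \frac{57}{\frac{1}{2} \cdot 125 \left(1 - 2\right)} = \frac{36887}{28279} + \frac{57}{\frac{1}{2} \cdot 125 \left(-1\right)} = \frac{36887}{28279} + \frac{57}{- \frac{125}{2}} = \frac{36887}{28279} + 57 \left(- \frac{2}{125}\right) = \frac{36887}{28279} - \frac{114}{125} = \frac{1387069}{3534875}$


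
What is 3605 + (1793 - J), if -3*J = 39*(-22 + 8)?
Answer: 5216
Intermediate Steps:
J = 182 (J = -13*(-22 + 8) = -13*(-14) = -1/3*(-546) = 182)
3605 + (1793 - J) = 3605 + (1793 - 1*182) = 3605 + (1793 - 182) = 3605 + 1611 = 5216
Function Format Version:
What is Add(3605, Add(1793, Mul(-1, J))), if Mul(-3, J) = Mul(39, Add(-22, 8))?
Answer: 5216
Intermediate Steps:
J = 182 (J = Mul(Rational(-1, 3), Mul(39, Add(-22, 8))) = Mul(Rational(-1, 3), Mul(39, -14)) = Mul(Rational(-1, 3), -546) = 182)
Add(3605, Add(1793, Mul(-1, J))) = Add(3605, Add(1793, Mul(-1, 182))) = Add(3605, Add(1793, -182)) = Add(3605, 1611) = 5216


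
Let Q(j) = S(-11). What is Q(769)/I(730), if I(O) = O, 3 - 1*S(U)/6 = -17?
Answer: 12/73 ≈ 0.16438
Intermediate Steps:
S(U) = 120 (S(U) = 18 - 6*(-17) = 18 + 102 = 120)
Q(j) = 120
Q(769)/I(730) = 120/730 = 120*(1/730) = 12/73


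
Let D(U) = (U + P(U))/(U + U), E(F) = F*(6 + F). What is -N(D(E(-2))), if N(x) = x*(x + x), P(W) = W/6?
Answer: -49/72 ≈ -0.68056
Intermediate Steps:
P(W) = W/6 (P(W) = W*(⅙) = W/6)
D(U) = 7/12 (D(U) = (U + U/6)/(U + U) = (7*U/6)/((2*U)) = (7*U/6)*(1/(2*U)) = 7/12)
N(x) = 2*x² (N(x) = x*(2*x) = 2*x²)
-N(D(E(-2))) = -2*(7/12)² = -2*49/144 = -1*49/72 = -49/72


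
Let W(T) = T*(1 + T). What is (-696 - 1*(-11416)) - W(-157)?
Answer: -13772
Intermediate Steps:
(-696 - 1*(-11416)) - W(-157) = (-696 - 1*(-11416)) - (-157)*(1 - 157) = (-696 + 11416) - (-157)*(-156) = 10720 - 1*24492 = 10720 - 24492 = -13772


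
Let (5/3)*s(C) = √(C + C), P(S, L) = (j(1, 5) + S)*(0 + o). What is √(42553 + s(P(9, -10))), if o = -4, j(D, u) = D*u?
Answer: √(1063825 + 60*I*√7)/5 ≈ 206.28 + 0.015391*I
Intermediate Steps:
P(S, L) = -20 - 4*S (P(S, L) = (1*5 + S)*(0 - 4) = (5 + S)*(-4) = -20 - 4*S)
s(C) = 3*√2*√C/5 (s(C) = 3*√(C + C)/5 = 3*√(2*C)/5 = 3*(√2*√C)/5 = 3*√2*√C/5)
√(42553 + s(P(9, -10))) = √(42553 + 3*√2*√(-20 - 4*9)/5) = √(42553 + 3*√2*√(-20 - 36)/5) = √(42553 + 3*√2*√(-56)/5) = √(42553 + 3*√2*(2*I*√14)/5) = √(42553 + 12*I*√7/5)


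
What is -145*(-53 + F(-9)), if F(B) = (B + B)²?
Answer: -39295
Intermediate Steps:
F(B) = 4*B² (F(B) = (2*B)² = 4*B²)
-145*(-53 + F(-9)) = -145*(-53 + 4*(-9)²) = -145*(-53 + 4*81) = -145*(-53 + 324) = -145*271 = -39295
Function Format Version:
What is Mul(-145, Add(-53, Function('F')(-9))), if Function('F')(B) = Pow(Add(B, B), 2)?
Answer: -39295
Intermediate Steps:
Function('F')(B) = Mul(4, Pow(B, 2)) (Function('F')(B) = Pow(Mul(2, B), 2) = Mul(4, Pow(B, 2)))
Mul(-145, Add(-53, Function('F')(-9))) = Mul(-145, Add(-53, Mul(4, Pow(-9, 2)))) = Mul(-145, Add(-53, Mul(4, 81))) = Mul(-145, Add(-53, 324)) = Mul(-145, 271) = -39295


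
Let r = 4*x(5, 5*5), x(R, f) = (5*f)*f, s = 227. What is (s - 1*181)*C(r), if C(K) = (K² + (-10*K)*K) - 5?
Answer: -64687500230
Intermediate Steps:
x(R, f) = 5*f²
r = 12500 (r = 4*(5*(5*5)²) = 4*(5*25²) = 4*(5*625) = 4*3125 = 12500)
C(K) = -5 - 9*K² (C(K) = (K² - 10*K²) - 5 = -9*K² - 5 = -5 - 9*K²)
(s - 1*181)*C(r) = (227 - 1*181)*(-5 - 9*12500²) = (227 - 181)*(-5 - 9*156250000) = 46*(-5 - 1406250000) = 46*(-1406250005) = -64687500230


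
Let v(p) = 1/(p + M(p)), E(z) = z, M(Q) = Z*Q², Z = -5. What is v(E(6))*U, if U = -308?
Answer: 154/87 ≈ 1.7701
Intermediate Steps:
M(Q) = -5*Q²
v(p) = 1/(p - 5*p²)
v(E(6))*U = -1/(6*(-1 + 5*6))*(-308) = -1*⅙/(-1 + 30)*(-308) = -1*⅙/29*(-308) = -1*⅙*1/29*(-308) = -1/174*(-308) = 154/87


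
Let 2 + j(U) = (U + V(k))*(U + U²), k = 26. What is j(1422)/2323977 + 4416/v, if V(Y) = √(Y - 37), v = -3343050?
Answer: 23235186365662/18766114275 + 674502*I*√11/774659 ≈ 1238.1 + 2.8878*I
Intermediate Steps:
V(Y) = √(-37 + Y)
j(U) = -2 + (U + U²)*(U + I*√11) (j(U) = -2 + (U + √(-37 + 26))*(U + U²) = -2 + (U + √(-11))*(U + U²) = -2 + (U + I*√11)*(U + U²) = -2 + (U + U²)*(U + I*√11))
j(1422)/2323977 + 4416/v = (-2 + 1422² + 1422³ + I*1422*√11 + I*√11*1422²)/2323977 + 4416/(-3343050) = (-2 + 2022084 + 2875403448 + 1422*I*√11 + I*√11*2022084)*(1/2323977) + 4416*(-1/3343050) = (-2 + 2022084 + 2875403448 + 1422*I*√11 + 2022084*I*√11)*(1/2323977) - 32/24225 = (2877425530 + 2023506*I*√11)*(1/2323977) - 32/24225 = (2877425530/2323977 + 674502*I*√11/774659) - 32/24225 = 23235186365662/18766114275 + 674502*I*√11/774659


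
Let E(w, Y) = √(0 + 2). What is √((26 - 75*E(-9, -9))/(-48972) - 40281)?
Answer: √(-24151045697394 + 918225*√2)/24486 ≈ 200.7*I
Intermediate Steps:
E(w, Y) = √2
√((26 - 75*E(-9, -9))/(-48972) - 40281) = √((26 - 75*√2)/(-48972) - 40281) = √((26 - 75*√2)*(-1/48972) - 40281) = √((-13/24486 + 25*√2/16324) - 40281) = √(-986320579/24486 + 25*√2/16324)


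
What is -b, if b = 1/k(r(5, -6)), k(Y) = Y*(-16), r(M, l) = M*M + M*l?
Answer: -1/80 ≈ -0.012500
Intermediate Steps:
r(M, l) = M² + M*l
k(Y) = -16*Y
b = 1/80 (b = 1/(-80*(5 - 6)) = 1/(-80*(-1)) = 1/(-16*(-5)) = 1/80 ≈ 0.012500)
-b = -1*1/80 = -1/80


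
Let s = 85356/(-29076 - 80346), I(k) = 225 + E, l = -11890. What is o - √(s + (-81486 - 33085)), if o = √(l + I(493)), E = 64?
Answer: I*(-√4233913172229 + 18237*√1289)/6079 ≈ -230.78*I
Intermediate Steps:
I(k) = 289 (I(k) = 225 + 64 = 289)
s = -4742/6079 (s = 85356/(-109422) = 85356*(-1/109422) = -4742/6079 ≈ -0.78006)
o = 3*I*√1289 (o = √(-11890 + 289) = √(-11601) = 3*I*√1289 ≈ 107.71*I)
o - √(s + (-81486 - 33085)) = 3*I*√1289 - √(-4742/6079 + (-81486 - 33085)) = 3*I*√1289 - √(-4742/6079 - 114571) = 3*I*√1289 - √(-696481851/6079) = 3*I*√1289 - I*√4233913172229/6079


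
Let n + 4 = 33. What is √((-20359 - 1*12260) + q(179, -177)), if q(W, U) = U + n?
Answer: I*√32767 ≈ 181.02*I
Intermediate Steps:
n = 29 (n = -4 + 33 = 29)
q(W, U) = 29 + U (q(W, U) = U + 29 = 29 + U)
√((-20359 - 1*12260) + q(179, -177)) = √((-20359 - 1*12260) + (29 - 177)) = √((-20359 - 12260) - 148) = √(-32619 - 148) = √(-32767) = I*√32767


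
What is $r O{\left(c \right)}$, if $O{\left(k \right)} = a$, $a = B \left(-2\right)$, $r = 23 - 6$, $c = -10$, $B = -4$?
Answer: $136$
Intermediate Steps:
$r = 17$ ($r = 23 - 6 = 17$)
$a = 8$ ($a = \left(-4\right) \left(-2\right) = 8$)
$O{\left(k \right)} = 8$
$r O{\left(c \right)} = 17 \cdot 8 = 136$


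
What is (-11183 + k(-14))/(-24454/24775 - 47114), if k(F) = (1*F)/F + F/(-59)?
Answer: 1362055175/5739096203 ≈ 0.23733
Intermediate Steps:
k(F) = 1 - F/59 (k(F) = F/F + F*(-1/59) = 1 - F/59)
(-11183 + k(-14))/(-24454/24775 - 47114) = (-11183 + (1 - 1/59*(-14)))/(-24454/24775 - 47114) = (-11183 + (1 + 14/59))/(-24454*1/24775 - 47114) = (-11183 + 73/59)/(-24454/24775 - 47114) = -659724/(59*(-1167273804/24775)) = -659724/59*(-24775/1167273804) = 1362055175/5739096203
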